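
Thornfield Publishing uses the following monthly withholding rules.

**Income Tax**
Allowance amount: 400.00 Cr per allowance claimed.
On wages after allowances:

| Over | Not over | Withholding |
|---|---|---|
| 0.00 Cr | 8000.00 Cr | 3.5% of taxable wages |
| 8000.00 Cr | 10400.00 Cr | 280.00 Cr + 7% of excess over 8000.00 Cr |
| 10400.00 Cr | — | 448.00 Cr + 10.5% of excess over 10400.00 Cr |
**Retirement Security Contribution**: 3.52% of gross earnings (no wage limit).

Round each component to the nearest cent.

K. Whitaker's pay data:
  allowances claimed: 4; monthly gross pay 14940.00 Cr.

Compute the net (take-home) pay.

13657.41 Cr

Income Tax: taxable = 14940.00 Cr − 4×400.00 Cr = 13340.00 Cr
  448.00 Cr + 10.5% × (13340.00 Cr − 10400.00 Cr) = 448.00 Cr + 10.5% × 2940.00 Cr = 756.70 Cr
Retirement Security Contribution: 3.52% × 14940.00 Cr = 525.89 Cr
Total withheld: 756.70 Cr + 525.89 Cr = 1282.59 Cr
Net pay: 14940.00 Cr − 1282.59 Cr = 13657.41 Cr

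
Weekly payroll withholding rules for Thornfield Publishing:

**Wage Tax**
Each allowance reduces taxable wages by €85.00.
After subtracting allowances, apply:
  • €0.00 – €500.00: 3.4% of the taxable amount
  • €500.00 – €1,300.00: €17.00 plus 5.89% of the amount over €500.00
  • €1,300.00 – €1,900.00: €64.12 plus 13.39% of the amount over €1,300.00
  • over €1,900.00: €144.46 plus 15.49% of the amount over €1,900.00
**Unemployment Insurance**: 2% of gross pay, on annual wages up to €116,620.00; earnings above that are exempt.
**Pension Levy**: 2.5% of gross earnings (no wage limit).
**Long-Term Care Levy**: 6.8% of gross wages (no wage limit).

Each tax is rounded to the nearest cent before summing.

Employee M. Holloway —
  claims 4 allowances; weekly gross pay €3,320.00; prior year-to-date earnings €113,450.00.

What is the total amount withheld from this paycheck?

€683.91

Wage Tax: taxable = €3,320.00 − 4×€85.00 = €2,980.00
  €144.46 + 15.49% × (€2,980.00 − €1,900.00) = €144.46 + 15.49% × €1,080.00 = €311.75
Unemployment Insurance: cap €116,620.00 − YTD €113,450.00 = €3,170.00 subject; 2% × €3,170.00 = €63.40
Pension Levy: 2.5% × €3,320.00 = €83.00
Long-Term Care Levy: 6.8% × €3,320.00 = €225.76
Total: €311.75 + €63.40 + €83.00 + €225.76 = €683.91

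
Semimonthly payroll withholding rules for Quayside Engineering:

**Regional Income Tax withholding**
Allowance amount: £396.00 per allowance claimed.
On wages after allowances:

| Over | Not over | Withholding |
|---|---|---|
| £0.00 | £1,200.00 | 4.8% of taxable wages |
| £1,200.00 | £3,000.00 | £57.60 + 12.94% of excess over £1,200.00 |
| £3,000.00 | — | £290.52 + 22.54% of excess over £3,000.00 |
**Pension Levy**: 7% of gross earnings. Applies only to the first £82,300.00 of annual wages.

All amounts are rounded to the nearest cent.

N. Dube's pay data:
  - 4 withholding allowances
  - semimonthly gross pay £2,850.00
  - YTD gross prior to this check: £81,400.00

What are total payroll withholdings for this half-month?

Regional Income Tax: taxable = £2,850.00 − 4×£396.00 = £1,266.00
  £57.60 + 12.94% × (£1,266.00 − £1,200.00) = £57.60 + 12.94% × £66.00 = £66.14
Pension Levy: cap £82,300.00 − YTD £81,400.00 = £900.00 subject; 7% × £900.00 = £63.00
Total: £66.14 + £63.00 = £129.14

£129.14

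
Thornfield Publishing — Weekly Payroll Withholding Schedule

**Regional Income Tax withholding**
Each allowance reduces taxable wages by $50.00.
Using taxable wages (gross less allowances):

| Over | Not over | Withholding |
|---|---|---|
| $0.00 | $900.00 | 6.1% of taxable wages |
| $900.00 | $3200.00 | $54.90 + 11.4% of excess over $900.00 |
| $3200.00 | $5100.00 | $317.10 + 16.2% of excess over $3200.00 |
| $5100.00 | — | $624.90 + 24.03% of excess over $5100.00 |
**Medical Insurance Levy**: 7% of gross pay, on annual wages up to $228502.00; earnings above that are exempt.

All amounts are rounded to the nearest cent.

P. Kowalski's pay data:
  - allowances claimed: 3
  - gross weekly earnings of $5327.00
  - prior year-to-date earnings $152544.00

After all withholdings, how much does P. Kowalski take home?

$4310.71

Regional Income Tax: taxable = $5327.00 − 3×$50.00 = $5177.00
  $624.90 + 24.03% × ($5177.00 − $5100.00) = $624.90 + 24.03% × $77.00 = $643.40
Medical Insurance Levy: 7% × $5327.00 = $372.89
Total withheld: $643.40 + $372.89 = $1016.29
Net pay: $5327.00 − $1016.29 = $4310.71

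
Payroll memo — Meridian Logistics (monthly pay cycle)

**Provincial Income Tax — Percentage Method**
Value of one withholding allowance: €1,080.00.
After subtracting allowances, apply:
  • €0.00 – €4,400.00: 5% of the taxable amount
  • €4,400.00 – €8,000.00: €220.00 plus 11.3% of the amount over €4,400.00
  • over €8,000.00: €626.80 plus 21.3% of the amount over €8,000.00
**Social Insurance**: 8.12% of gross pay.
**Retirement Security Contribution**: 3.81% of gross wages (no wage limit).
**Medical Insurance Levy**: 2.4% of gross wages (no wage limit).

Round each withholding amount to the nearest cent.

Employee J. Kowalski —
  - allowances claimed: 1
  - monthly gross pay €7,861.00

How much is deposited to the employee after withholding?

€6,245.48

Provincial Income Tax: taxable = €7,861.00 − 1×€1,080.00 = €6,781.00
  €220.00 + 11.3% × (€6,781.00 − €4,400.00) = €220.00 + 11.3% × €2,381.00 = €489.05
Social Insurance: 8.12% × €7,861.00 = €638.31
Retirement Security Contribution: 3.81% × €7,861.00 = €299.50
Medical Insurance Levy: 2.4% × €7,861.00 = €188.66
Total withheld: €489.05 + €638.31 + €299.50 + €188.66 = €1,615.52
Net pay: €7,861.00 − €1,615.52 = €6,245.48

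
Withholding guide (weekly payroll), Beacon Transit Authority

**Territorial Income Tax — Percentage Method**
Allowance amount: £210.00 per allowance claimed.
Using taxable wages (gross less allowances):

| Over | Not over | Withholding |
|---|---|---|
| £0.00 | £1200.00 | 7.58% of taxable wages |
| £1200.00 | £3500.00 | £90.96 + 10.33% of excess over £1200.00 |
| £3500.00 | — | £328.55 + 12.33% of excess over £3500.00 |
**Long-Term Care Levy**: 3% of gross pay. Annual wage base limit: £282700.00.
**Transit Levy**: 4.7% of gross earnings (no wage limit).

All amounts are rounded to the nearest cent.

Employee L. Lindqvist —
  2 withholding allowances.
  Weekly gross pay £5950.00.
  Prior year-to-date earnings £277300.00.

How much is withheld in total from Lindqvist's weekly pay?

Territorial Income Tax: taxable = £5950.00 − 2×£210.00 = £5530.00
  £328.55 + 12.33% × (£5530.00 − £3500.00) = £328.55 + 12.33% × £2030.00 = £578.85
Long-Term Care Levy: cap £282700.00 − YTD £277300.00 = £5400.00 subject; 3% × £5400.00 = £162.00
Transit Levy: 4.7% × £5950.00 = £279.65
Total: £578.85 + £162.00 + £279.65 = £1020.50

£1020.50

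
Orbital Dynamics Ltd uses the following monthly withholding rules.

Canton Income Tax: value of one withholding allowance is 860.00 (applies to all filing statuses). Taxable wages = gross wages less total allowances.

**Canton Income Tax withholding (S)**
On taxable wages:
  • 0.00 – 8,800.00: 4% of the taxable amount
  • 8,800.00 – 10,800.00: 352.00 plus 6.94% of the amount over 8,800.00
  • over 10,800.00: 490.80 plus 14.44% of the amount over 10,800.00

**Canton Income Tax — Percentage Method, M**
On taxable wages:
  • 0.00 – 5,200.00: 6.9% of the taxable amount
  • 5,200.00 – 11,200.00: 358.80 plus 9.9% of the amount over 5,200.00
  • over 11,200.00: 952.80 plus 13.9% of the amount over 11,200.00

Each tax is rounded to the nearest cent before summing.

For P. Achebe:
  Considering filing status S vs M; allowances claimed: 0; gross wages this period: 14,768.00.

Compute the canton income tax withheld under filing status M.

1,448.75

Canton Income Tax (M): taxable = 14,768.00
  952.80 + 13.9% × (14,768.00 − 11,200.00) = 952.80 + 13.9% × 3,568.00 = 1,448.75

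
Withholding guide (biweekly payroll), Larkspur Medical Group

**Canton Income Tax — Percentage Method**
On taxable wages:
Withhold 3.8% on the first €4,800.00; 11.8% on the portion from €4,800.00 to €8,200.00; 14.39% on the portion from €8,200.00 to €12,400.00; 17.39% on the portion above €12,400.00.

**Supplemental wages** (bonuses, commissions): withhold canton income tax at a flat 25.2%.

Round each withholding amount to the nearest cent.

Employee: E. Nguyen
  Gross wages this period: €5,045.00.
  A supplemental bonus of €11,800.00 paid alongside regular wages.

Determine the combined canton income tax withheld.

Canton Income Tax: taxable = €5,045.00
  €182.40 + 11.8% × (€5,045.00 − €4,800.00) = €182.40 + 11.8% × €245.00 = €211.31
Supplemental (25.2% flat on bonus): 25.2% × €11,800.00 = €2,973.60
Total canton income tax: €211.31 + €2,973.60 = €3,184.91

€3,184.91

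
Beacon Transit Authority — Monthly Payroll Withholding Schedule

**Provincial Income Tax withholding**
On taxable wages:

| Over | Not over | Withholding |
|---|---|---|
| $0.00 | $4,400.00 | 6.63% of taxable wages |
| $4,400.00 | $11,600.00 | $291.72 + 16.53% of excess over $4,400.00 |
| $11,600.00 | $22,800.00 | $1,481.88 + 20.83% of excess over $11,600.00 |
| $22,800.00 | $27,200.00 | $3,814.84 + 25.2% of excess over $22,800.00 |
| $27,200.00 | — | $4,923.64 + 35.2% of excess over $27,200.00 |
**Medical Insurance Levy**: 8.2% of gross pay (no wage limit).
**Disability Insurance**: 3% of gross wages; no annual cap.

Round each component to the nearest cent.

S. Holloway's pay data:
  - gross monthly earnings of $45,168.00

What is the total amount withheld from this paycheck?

Provincial Income Tax: taxable = $45,168.00
  $4,923.64 + 35.2% × ($45,168.00 − $27,200.00) = $4,923.64 + 35.2% × $17,968.00 = $11,248.38
Medical Insurance Levy: 8.2% × $45,168.00 = $3,703.78
Disability Insurance: 3% × $45,168.00 = $1,355.04
Total: $11,248.38 + $3,703.78 + $1,355.04 = $16,307.20

$16,307.20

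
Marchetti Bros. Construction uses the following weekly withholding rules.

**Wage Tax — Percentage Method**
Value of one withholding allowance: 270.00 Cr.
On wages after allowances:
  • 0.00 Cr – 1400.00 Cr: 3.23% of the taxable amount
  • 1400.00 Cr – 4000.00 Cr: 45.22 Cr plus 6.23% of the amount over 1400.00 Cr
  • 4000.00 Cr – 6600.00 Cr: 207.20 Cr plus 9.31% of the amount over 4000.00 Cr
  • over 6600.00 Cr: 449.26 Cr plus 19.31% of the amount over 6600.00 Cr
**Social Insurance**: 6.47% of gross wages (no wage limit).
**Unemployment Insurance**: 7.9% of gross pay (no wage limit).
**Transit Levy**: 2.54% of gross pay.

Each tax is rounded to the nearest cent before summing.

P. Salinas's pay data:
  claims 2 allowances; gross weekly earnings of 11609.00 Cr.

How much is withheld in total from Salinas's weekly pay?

3275.30 Cr

Wage Tax: taxable = 11609.00 Cr − 2×270.00 Cr = 11069.00 Cr
  449.26 Cr + 19.31% × (11069.00 Cr − 6600.00 Cr) = 449.26 Cr + 19.31% × 4469.00 Cr = 1312.22 Cr
Social Insurance: 6.47% × 11609.00 Cr = 751.10 Cr
Unemployment Insurance: 7.9% × 11609.00 Cr = 917.11 Cr
Transit Levy: 2.54% × 11609.00 Cr = 294.87 Cr
Total: 1312.22 Cr + 751.10 Cr + 917.11 Cr + 294.87 Cr = 3275.30 Cr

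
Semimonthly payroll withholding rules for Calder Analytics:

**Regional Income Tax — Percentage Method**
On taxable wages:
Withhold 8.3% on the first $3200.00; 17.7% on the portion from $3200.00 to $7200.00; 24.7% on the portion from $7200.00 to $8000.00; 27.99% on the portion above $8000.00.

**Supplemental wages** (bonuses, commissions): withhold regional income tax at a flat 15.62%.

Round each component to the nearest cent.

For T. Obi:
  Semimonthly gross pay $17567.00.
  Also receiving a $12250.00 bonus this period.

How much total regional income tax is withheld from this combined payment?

$5762.45

Regional Income Tax: taxable = $17567.00
  $1171.20 + 27.99% × ($17567.00 − $8000.00) = $1171.20 + 27.99% × $9567.00 = $3849.00
Supplemental (15.62% flat on bonus): 15.62% × $12250.00 = $1913.45
Total regional income tax: $3849.00 + $1913.45 = $5762.45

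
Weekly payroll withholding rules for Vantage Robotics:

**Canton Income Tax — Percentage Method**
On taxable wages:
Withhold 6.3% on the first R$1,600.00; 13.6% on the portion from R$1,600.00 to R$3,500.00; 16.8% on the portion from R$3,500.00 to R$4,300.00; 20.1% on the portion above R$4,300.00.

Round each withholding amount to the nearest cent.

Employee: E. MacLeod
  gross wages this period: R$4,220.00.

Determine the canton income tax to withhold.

Canton Income Tax: taxable = R$4,220.00
  R$359.20 + 16.8% × (R$4,220.00 − R$3,500.00) = R$359.20 + 16.8% × R$720.00 = R$480.16

R$480.16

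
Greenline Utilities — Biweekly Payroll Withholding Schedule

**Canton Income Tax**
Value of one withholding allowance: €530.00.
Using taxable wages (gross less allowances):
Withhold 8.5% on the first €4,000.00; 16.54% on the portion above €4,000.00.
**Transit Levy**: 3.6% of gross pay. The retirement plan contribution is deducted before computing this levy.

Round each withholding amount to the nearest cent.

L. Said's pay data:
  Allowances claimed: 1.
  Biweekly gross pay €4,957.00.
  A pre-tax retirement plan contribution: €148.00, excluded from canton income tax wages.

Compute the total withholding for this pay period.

€559.27

Canton Income Tax: taxable = €4,957.00 − €148.00 − 1×€530.00 = €4,279.00
  €340.00 + 16.54% × (€4,279.00 − €4,000.00) = €340.00 + 16.54% × €279.00 = €386.15
Transit Levy: 3.6% × €4,809.00 = €173.12
Total: €386.15 + €173.12 = €559.27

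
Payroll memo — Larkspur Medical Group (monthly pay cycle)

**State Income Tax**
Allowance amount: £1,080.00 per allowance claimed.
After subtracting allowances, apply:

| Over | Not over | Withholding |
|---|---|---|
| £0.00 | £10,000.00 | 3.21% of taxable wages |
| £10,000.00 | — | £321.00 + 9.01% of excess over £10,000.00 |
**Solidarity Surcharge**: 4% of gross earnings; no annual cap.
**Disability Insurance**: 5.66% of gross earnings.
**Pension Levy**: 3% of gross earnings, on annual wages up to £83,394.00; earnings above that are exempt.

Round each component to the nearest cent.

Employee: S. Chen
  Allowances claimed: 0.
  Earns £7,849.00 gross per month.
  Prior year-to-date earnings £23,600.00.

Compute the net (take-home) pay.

State Income Tax: taxable = £7,849.00
  3.21% × £7,849.00 = £251.95
Solidarity Surcharge: 4% × £7,849.00 = £313.96
Disability Insurance: 5.66% × £7,849.00 = £444.25
Pension Levy: 3% × £7,849.00 = £235.47
Total withheld: £251.95 + £313.96 + £444.25 + £235.47 = £1,245.63
Net pay: £7,849.00 − £1,245.63 = £6,603.37

£6,603.37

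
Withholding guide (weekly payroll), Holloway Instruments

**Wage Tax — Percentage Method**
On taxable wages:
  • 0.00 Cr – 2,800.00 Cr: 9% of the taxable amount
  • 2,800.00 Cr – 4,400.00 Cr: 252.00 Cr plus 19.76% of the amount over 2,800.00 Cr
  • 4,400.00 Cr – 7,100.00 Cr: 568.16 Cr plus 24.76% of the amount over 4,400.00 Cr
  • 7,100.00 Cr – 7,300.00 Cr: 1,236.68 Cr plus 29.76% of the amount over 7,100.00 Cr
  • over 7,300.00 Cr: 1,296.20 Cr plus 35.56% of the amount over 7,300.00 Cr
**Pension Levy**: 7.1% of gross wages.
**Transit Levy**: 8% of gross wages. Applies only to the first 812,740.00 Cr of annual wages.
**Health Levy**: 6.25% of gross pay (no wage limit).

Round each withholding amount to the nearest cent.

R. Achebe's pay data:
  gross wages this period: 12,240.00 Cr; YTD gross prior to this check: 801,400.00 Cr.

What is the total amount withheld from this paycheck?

5,594.10 Cr

Wage Tax: taxable = 12,240.00 Cr
  1,296.20 Cr + 35.56% × (12,240.00 Cr − 7,300.00 Cr) = 1,296.20 Cr + 35.56% × 4,940.00 Cr = 3,052.86 Cr
Pension Levy: 7.1% × 12,240.00 Cr = 869.04 Cr
Transit Levy: cap 812,740.00 Cr − YTD 801,400.00 Cr = 11,340.00 Cr subject; 8% × 11,340.00 Cr = 907.20 Cr
Health Levy: 6.25% × 12,240.00 Cr = 765.00 Cr
Total: 3,052.86 Cr + 869.04 Cr + 907.20 Cr + 765.00 Cr = 5,594.10 Cr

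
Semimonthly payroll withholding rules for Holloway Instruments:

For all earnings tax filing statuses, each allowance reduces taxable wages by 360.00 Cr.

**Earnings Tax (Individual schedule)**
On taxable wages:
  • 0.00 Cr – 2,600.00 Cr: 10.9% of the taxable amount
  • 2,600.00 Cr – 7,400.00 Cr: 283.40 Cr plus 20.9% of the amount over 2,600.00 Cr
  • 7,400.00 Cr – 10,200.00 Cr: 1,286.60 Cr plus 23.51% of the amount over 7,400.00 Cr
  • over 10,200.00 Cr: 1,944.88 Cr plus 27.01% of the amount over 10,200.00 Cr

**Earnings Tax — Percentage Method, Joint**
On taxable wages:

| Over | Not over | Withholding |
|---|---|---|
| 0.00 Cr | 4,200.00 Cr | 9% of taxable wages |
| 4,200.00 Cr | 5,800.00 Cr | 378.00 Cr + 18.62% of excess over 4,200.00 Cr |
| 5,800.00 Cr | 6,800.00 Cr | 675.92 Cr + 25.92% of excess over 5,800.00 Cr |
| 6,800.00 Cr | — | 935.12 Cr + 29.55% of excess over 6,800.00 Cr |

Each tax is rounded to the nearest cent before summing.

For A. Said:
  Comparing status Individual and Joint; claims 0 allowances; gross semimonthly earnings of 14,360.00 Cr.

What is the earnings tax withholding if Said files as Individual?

3,068.50 Cr

Earnings Tax (Individual): taxable = 14,360.00 Cr
  1,944.88 Cr + 27.01% × (14,360.00 Cr − 10,200.00 Cr) = 1,944.88 Cr + 27.01% × 4,160.00 Cr = 3,068.50 Cr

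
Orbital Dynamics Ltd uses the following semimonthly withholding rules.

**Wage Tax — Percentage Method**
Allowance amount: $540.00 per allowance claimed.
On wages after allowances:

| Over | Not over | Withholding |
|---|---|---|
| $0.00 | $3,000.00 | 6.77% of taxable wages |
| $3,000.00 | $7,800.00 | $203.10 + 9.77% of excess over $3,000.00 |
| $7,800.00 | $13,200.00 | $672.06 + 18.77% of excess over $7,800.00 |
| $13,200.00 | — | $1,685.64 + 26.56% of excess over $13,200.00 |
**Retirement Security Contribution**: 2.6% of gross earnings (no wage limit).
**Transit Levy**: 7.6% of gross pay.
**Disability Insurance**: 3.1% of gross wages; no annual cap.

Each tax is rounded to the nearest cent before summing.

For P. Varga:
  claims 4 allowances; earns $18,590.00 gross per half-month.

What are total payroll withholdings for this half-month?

$5,016.00

Wage Tax: taxable = $18,590.00 − 4×$540.00 = $16,430.00
  $1,685.64 + 26.56% × ($16,430.00 − $13,200.00) = $1,685.64 + 26.56% × $3,230.00 = $2,543.53
Retirement Security Contribution: 2.6% × $18,590.00 = $483.34
Transit Levy: 7.6% × $18,590.00 = $1,412.84
Disability Insurance: 3.1% × $18,590.00 = $576.29
Total: $2,543.53 + $483.34 + $1,412.84 + $576.29 = $5,016.00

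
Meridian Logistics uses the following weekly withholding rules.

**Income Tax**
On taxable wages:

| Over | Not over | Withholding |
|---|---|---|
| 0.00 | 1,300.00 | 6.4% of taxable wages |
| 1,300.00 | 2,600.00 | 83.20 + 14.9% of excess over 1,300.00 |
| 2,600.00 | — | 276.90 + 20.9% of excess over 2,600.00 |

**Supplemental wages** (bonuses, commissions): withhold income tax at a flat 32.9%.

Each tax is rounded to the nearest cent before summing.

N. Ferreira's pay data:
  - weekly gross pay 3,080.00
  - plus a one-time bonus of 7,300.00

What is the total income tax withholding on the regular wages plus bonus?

Income Tax: taxable = 3,080.00
  276.90 + 20.9% × (3,080.00 − 2,600.00) = 276.90 + 20.9% × 480.00 = 377.22
Supplemental (32.9% flat on bonus): 32.9% × 7,300.00 = 2,401.70
Total income tax: 377.22 + 2,401.70 = 2,778.92

2,778.92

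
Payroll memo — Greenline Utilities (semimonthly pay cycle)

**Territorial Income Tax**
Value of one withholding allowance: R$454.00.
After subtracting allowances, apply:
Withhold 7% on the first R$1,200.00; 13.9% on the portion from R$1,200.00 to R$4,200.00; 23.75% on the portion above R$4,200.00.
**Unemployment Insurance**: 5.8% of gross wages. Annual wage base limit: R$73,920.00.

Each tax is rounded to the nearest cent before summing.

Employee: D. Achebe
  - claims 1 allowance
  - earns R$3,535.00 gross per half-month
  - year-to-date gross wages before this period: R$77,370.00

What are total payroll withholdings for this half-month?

R$345.46

Territorial Income Tax: taxable = R$3,535.00 − 1×R$454.00 = R$3,081.00
  R$84.00 + 13.9% × (R$3,081.00 − R$1,200.00) = R$84.00 + 13.9% × R$1,881.00 = R$345.46
Unemployment Insurance: YTD R$77,370.00 ≥ cap R$73,920.00 → R$0.00
Total: R$345.46 + R$0.00 = R$345.46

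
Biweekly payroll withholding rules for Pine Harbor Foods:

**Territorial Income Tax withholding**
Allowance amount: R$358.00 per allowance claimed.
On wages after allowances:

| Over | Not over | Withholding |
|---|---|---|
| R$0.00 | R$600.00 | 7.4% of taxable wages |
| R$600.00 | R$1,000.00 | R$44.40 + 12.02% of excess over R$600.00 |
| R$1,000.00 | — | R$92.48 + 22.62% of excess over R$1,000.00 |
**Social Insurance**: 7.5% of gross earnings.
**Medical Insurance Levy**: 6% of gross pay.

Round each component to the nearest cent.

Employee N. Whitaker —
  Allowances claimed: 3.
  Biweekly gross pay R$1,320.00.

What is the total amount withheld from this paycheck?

Territorial Income Tax: taxable = R$1,320.00 − 3×R$358.00 = R$246.00
  7.4% × R$246.00 = R$18.20
Social Insurance: 7.5% × R$1,320.00 = R$99.00
Medical Insurance Levy: 6% × R$1,320.00 = R$79.20
Total: R$18.20 + R$99.00 + R$79.20 = R$196.40

R$196.40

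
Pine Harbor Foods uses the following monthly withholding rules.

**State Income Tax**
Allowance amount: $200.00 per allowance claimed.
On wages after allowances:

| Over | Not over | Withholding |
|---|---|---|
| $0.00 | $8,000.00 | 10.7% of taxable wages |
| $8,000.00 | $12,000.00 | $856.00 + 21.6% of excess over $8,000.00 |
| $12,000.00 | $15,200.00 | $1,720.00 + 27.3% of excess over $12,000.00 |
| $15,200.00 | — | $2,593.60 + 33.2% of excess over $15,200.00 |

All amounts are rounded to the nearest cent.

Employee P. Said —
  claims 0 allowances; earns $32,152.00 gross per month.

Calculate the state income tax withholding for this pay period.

State Income Tax: taxable = $32,152.00
  $2,593.60 + 33.2% × ($32,152.00 − $15,200.00) = $2,593.60 + 33.2% × $16,952.00 = $8,221.66

$8,221.66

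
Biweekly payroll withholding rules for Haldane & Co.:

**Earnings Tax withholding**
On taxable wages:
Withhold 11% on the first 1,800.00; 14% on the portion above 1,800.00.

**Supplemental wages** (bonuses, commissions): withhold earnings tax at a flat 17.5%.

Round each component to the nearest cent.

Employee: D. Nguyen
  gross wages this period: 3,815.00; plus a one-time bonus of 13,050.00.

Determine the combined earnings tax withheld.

Earnings Tax: taxable = 3,815.00
  198.00 + 14% × (3,815.00 − 1,800.00) = 198.00 + 14% × 2,015.00 = 480.10
Supplemental (17.5% flat on bonus): 17.5% × 13,050.00 = 2,283.75
Total earnings tax: 480.10 + 2,283.75 = 2,763.85

2,763.85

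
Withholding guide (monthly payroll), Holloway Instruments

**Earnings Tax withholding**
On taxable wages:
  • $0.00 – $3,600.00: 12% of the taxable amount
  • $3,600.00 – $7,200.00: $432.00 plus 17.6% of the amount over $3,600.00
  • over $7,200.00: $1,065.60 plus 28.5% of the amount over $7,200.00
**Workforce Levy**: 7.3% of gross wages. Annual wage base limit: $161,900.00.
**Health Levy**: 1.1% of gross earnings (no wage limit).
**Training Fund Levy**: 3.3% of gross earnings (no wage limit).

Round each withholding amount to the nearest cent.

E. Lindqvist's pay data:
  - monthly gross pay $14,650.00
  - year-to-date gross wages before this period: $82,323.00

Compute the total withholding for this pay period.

Earnings Tax: taxable = $14,650.00
  $1,065.60 + 28.5% × ($14,650.00 − $7,200.00) = $1,065.60 + 28.5% × $7,450.00 = $3,188.85
Workforce Levy: 7.3% × $14,650.00 = $1,069.45
Health Levy: 1.1% × $14,650.00 = $161.15
Training Fund Levy: 3.3% × $14,650.00 = $483.45
Total: $3,188.85 + $1,069.45 + $161.15 + $483.45 = $4,902.90

$4,902.90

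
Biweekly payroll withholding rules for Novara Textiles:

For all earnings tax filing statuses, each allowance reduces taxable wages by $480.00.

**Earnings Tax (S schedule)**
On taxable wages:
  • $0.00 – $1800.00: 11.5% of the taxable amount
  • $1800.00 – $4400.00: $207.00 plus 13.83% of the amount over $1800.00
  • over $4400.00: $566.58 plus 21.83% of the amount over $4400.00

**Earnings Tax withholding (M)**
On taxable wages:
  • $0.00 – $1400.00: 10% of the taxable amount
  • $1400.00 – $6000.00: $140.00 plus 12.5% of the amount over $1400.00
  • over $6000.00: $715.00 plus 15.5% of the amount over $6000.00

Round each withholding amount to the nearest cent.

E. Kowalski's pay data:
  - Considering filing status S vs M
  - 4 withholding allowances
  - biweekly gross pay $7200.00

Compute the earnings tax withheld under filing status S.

$758.68

Earnings Tax (S): taxable = $7200.00 − 4×$480.00 = $5280.00
  $566.58 + 21.83% × ($5280.00 − $4400.00) = $566.58 + 21.83% × $880.00 = $758.68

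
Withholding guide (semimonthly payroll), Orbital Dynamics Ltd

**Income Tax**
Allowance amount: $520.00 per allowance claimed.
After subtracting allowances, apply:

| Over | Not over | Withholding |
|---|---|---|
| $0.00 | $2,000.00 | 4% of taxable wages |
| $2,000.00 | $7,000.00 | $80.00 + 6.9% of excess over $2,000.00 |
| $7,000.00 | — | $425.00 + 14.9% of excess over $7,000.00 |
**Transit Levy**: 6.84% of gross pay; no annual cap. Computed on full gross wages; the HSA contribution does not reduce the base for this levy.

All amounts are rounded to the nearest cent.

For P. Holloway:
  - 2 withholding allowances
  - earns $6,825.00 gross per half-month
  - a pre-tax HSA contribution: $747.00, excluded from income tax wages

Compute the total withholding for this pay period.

Income Tax: taxable = $6,825.00 − $747.00 − 2×$520.00 = $5,038.00
  $80.00 + 6.9% × ($5,038.00 − $2,000.00) = $80.00 + 6.9% × $3,038.00 = $289.62
Transit Levy: 6.84% × $6,825.00 = $466.83
Total: $289.62 + $466.83 = $756.45

$756.45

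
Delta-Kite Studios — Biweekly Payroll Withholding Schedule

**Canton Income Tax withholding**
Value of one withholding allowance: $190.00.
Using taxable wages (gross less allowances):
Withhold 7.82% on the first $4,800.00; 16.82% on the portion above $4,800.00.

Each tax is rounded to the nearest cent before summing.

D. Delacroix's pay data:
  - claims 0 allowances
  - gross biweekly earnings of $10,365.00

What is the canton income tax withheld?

$1,311.39

Canton Income Tax: taxable = $10,365.00
  $375.36 + 16.82% × ($10,365.00 − $4,800.00) = $375.36 + 16.82% × $5,565.00 = $1,311.39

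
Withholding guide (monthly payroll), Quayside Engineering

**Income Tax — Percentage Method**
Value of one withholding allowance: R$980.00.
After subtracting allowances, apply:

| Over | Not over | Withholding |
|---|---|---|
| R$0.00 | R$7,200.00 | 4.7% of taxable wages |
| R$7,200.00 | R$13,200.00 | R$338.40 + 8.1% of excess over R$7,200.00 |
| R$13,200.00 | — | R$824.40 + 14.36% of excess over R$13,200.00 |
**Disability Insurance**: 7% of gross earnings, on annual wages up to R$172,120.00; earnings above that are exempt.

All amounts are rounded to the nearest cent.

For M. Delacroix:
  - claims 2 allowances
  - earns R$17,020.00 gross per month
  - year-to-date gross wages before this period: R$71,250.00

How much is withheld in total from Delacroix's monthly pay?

Income Tax: taxable = R$17,020.00 − 2×R$980.00 = R$15,060.00
  R$824.40 + 14.36% × (R$15,060.00 − R$13,200.00) = R$824.40 + 14.36% × R$1,860.00 = R$1,091.50
Disability Insurance: 7% × R$17,020.00 = R$1,191.40
Total: R$1,091.50 + R$1,191.40 = R$2,282.90

R$2,282.90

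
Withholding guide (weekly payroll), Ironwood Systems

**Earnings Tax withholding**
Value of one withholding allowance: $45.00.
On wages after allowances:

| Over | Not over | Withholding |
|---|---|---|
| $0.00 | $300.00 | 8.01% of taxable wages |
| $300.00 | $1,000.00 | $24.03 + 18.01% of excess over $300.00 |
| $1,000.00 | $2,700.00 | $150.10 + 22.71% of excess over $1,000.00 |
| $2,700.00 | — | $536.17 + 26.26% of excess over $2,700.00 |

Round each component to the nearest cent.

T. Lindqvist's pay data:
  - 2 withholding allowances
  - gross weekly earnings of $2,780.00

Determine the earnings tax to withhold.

$533.90

Earnings Tax: taxable = $2,780.00 − 2×$45.00 = $2,690.00
  $150.10 + 22.71% × ($2,690.00 − $1,000.00) = $150.10 + 22.71% × $1,690.00 = $533.90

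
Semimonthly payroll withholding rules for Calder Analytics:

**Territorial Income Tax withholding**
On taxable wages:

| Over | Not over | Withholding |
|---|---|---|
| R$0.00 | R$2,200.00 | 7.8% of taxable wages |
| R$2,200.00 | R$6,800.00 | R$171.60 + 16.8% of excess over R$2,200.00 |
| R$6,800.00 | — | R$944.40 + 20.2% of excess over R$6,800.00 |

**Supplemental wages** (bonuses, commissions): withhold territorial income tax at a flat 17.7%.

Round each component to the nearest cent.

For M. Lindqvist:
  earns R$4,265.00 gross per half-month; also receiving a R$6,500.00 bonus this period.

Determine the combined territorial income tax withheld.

R$1,669.02

Territorial Income Tax: taxable = R$4,265.00
  R$171.60 + 16.8% × (R$4,265.00 − R$2,200.00) = R$171.60 + 16.8% × R$2,065.00 = R$518.52
Supplemental (17.7% flat on bonus): 17.7% × R$6,500.00 = R$1,150.50
Total territorial income tax: R$518.52 + R$1,150.50 = R$1,669.02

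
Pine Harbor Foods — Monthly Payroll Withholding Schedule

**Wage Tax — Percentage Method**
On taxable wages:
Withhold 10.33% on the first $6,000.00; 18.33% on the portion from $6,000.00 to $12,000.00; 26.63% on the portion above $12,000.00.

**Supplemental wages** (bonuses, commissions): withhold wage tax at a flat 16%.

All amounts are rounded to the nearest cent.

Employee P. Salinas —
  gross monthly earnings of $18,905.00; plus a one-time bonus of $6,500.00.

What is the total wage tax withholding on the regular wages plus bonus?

$4,598.40

Wage Tax: taxable = $18,905.00
  $1,719.60 + 26.63% × ($18,905.00 − $12,000.00) = $1,719.60 + 26.63% × $6,905.00 = $3,558.40
Supplemental (16% flat on bonus): 16% × $6,500.00 = $1,040.00
Total wage tax: $3,558.40 + $1,040.00 = $4,598.40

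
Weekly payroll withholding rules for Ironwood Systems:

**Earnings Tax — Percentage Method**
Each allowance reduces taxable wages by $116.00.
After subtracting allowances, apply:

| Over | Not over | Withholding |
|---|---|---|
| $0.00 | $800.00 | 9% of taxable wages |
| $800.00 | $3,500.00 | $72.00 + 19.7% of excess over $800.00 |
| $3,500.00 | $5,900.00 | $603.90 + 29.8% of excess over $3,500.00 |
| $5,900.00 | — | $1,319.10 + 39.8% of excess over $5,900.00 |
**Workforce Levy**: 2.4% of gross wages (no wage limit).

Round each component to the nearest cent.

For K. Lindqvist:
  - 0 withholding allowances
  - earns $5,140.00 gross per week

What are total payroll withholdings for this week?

$1,215.98

Earnings Tax: taxable = $5,140.00
  $603.90 + 29.8% × ($5,140.00 − $3,500.00) = $603.90 + 29.8% × $1,640.00 = $1,092.62
Workforce Levy: 2.4% × $5,140.00 = $123.36
Total: $1,092.62 + $123.36 = $1,215.98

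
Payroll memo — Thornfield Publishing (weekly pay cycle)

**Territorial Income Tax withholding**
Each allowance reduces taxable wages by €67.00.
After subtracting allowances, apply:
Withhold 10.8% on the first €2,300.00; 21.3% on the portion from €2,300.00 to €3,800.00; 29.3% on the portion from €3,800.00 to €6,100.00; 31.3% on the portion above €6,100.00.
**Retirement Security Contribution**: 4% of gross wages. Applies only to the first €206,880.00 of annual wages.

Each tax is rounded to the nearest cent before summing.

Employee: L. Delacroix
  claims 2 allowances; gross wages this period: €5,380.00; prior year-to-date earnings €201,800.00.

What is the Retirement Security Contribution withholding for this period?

Retirement Security Contribution: cap €206,880.00 − YTD €201,800.00 = €5,080.00 subject; 4% × €5,080.00 = €203.20

€203.20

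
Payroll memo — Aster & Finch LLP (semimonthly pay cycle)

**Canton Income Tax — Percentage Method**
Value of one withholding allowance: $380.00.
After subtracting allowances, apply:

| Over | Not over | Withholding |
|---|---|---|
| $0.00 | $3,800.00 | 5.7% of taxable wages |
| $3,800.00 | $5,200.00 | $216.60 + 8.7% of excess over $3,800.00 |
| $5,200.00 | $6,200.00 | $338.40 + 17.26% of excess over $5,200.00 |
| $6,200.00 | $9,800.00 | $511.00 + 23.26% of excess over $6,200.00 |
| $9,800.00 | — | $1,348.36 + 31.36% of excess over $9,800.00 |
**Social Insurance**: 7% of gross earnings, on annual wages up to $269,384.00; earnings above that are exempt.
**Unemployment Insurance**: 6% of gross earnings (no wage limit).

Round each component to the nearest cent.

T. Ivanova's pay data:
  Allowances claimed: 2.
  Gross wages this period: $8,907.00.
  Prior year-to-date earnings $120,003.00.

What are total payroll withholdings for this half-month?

Canton Income Tax: taxable = $8,907.00 − 2×$380.00 = $8,147.00
  $511.00 + 23.26% × ($8,147.00 − $6,200.00) = $511.00 + 23.26% × $1,947.00 = $963.87
Social Insurance: 7% × $8,907.00 = $623.49
Unemployment Insurance: 6% × $8,907.00 = $534.42
Total: $963.87 + $623.49 + $534.42 = $2,121.78

$2,121.78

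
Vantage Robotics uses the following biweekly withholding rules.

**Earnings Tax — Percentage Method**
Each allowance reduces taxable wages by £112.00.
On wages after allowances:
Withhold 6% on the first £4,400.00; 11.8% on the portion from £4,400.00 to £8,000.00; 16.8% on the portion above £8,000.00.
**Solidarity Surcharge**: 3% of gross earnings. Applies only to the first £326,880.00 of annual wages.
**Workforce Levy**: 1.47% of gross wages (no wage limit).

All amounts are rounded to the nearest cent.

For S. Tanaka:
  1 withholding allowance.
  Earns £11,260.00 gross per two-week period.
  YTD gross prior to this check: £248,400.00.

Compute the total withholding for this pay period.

Earnings Tax: taxable = £11,260.00 − 1×£112.00 = £11,148.00
  £688.80 + 16.8% × (£11,148.00 − £8,000.00) = £688.80 + 16.8% × £3,148.00 = £1,217.66
Solidarity Surcharge: 3% × £11,260.00 = £337.80
Workforce Levy: 1.47% × £11,260.00 = £165.52
Total: £1,217.66 + £337.80 + £165.52 = £1,720.98

£1,720.98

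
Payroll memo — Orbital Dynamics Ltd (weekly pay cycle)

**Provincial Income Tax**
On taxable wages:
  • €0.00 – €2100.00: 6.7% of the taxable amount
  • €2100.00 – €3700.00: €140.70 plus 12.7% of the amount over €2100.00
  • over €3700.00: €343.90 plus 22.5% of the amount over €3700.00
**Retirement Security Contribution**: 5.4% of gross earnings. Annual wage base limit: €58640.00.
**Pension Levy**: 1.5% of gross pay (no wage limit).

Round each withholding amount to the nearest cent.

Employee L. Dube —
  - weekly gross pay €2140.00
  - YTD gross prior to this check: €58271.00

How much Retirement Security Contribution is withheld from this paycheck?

Retirement Security Contribution: cap €58640.00 − YTD €58271.00 = €369.00 subject; 5.4% × €369.00 = €19.93

€19.93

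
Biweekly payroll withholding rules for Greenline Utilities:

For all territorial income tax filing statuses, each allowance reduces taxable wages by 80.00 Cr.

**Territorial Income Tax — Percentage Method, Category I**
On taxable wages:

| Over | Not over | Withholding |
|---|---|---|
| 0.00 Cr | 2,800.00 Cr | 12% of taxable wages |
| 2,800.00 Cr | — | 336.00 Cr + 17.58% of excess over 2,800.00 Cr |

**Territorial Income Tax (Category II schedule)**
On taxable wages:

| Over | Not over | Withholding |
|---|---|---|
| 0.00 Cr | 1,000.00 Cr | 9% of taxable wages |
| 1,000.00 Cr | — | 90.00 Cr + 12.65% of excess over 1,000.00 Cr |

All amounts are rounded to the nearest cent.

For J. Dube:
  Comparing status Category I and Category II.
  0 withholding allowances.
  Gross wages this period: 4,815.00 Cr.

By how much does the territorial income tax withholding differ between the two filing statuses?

117.64 Cr

Territorial Income Tax (Category I): taxable = 4,815.00 Cr
  336.00 Cr + 17.58% × (4,815.00 Cr − 2,800.00 Cr) = 336.00 Cr + 17.58% × 2,015.00 Cr = 690.24 Cr
Territorial Income Tax (Category II): taxable = 4,815.00 Cr
  90.00 Cr + 12.65% × (4,815.00 Cr − 1,000.00 Cr) = 90.00 Cr + 12.65% × 3,815.00 Cr = 572.60 Cr
Difference: |690.24 Cr − 572.60 Cr| = 117.64 Cr (higher under Category I)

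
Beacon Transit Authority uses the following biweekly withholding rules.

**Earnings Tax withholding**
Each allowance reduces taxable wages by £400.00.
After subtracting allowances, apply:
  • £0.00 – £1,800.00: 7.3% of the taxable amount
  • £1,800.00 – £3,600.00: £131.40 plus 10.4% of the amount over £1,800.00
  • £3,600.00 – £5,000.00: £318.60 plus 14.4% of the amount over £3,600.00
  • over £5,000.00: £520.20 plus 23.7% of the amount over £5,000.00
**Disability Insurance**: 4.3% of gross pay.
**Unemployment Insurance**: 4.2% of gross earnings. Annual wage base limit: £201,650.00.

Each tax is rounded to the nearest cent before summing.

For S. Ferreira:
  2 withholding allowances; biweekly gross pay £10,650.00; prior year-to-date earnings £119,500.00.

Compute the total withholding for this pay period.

£2,574.90

Earnings Tax: taxable = £10,650.00 − 2×£400.00 = £9,850.00
  £520.20 + 23.7% × (£9,850.00 − £5,000.00) = £520.20 + 23.7% × £4,850.00 = £1,669.65
Disability Insurance: 4.3% × £10,650.00 = £457.95
Unemployment Insurance: 4.2% × £10,650.00 = £447.30
Total: £1,669.65 + £457.95 + £447.30 = £2,574.90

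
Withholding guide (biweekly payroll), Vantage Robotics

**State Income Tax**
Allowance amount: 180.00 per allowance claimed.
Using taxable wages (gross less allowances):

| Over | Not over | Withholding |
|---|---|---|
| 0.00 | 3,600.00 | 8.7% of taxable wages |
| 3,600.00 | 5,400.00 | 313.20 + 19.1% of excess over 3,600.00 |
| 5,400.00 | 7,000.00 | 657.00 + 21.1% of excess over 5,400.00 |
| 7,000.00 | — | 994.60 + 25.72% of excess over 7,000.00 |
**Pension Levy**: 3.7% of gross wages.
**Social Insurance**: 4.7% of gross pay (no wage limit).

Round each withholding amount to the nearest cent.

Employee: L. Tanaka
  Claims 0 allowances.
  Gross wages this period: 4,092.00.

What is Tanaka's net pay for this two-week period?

3,341.11

State Income Tax: taxable = 4,092.00
  313.20 + 19.1% × (4,092.00 − 3,600.00) = 313.20 + 19.1% × 492.00 = 407.17
Pension Levy: 3.7% × 4,092.00 = 151.40
Social Insurance: 4.7% × 4,092.00 = 192.32
Total withheld: 407.17 + 151.40 + 192.32 = 750.89
Net pay: 4,092.00 − 750.89 = 3,341.11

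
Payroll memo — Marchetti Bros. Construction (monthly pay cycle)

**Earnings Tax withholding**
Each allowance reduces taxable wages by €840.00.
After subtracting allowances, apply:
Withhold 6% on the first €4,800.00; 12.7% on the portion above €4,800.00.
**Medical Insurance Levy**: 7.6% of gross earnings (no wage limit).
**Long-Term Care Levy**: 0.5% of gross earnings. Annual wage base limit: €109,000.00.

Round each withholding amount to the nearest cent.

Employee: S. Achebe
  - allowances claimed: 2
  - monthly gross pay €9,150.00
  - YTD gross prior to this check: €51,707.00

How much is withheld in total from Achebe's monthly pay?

€1,368.24

Earnings Tax: taxable = €9,150.00 − 2×€840.00 = €7,470.00
  €288.00 + 12.7% × (€7,470.00 − €4,800.00) = €288.00 + 12.7% × €2,670.00 = €627.09
Medical Insurance Levy: 7.6% × €9,150.00 = €695.40
Long-Term Care Levy: 0.5% × €9,150.00 = €45.75
Total: €627.09 + €695.40 + €45.75 = €1,368.24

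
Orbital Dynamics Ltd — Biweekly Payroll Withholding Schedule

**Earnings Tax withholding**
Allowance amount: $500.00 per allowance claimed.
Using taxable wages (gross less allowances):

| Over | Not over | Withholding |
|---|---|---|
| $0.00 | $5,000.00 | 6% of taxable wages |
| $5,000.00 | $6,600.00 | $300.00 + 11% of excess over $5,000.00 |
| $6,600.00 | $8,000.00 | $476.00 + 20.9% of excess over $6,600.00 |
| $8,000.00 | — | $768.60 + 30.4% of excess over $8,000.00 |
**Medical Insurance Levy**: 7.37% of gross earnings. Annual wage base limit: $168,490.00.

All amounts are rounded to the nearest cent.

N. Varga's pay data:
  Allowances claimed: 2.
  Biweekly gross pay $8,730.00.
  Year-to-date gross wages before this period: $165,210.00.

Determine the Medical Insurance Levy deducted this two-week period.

$241.74

Medical Insurance Levy: cap $168,490.00 − YTD $165,210.00 = $3,280.00 subject; 7.37% × $3,280.00 = $241.74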